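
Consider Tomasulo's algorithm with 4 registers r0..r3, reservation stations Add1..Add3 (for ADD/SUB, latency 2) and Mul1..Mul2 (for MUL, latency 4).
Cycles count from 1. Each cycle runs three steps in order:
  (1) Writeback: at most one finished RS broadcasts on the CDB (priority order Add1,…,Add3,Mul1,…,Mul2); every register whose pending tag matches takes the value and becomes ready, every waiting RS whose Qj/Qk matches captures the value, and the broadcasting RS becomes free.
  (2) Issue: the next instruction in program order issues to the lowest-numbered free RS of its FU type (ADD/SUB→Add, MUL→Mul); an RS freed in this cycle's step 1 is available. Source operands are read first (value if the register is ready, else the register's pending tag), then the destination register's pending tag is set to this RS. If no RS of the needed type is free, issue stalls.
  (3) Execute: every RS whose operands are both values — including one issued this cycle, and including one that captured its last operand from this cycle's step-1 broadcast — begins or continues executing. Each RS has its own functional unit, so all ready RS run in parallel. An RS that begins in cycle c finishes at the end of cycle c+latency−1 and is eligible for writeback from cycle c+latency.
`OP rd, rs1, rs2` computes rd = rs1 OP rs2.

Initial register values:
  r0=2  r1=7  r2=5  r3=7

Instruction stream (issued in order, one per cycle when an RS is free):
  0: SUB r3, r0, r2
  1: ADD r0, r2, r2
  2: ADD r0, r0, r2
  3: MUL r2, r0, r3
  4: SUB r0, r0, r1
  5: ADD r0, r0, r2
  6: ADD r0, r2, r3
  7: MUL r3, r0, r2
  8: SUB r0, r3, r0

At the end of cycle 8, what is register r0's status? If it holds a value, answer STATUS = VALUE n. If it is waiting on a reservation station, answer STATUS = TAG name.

cycle 1: issue SUB r3<-Add1 // r0:2,r1:7,r2:5,r3:Add1
cycle 2: issue ADD r0<-Add2 // r0:Add2,r1:7,r2:5,r3:Add1
cycle 3: CDB Add1=-3; issue ADD r0<-Add1 // r0:Add1,r1:7,r2:5,r3:-3
cycle 4: CDB Add2=10; issue MUL r2<-Mul1 // r0:Add1,r1:7,r2:Mul1,r3:-3
cycle 5: issue SUB r0<-Add2 // r0:Add2,r1:7,r2:Mul1,r3:-3
cycle 6: CDB Add1=15; issue ADD r0<-Add1 // r0:Add1,r1:7,r2:Mul1,r3:-3
cycle 7: issue ADD r0<-Add3 // r0:Add3,r1:7,r2:Mul1,r3:-3
cycle 8: CDB Add2=8; issue MUL r3<-Mul2 // r0:Add3,r1:7,r2:Mul1,r3:Mul2

STATUS = TAG Add3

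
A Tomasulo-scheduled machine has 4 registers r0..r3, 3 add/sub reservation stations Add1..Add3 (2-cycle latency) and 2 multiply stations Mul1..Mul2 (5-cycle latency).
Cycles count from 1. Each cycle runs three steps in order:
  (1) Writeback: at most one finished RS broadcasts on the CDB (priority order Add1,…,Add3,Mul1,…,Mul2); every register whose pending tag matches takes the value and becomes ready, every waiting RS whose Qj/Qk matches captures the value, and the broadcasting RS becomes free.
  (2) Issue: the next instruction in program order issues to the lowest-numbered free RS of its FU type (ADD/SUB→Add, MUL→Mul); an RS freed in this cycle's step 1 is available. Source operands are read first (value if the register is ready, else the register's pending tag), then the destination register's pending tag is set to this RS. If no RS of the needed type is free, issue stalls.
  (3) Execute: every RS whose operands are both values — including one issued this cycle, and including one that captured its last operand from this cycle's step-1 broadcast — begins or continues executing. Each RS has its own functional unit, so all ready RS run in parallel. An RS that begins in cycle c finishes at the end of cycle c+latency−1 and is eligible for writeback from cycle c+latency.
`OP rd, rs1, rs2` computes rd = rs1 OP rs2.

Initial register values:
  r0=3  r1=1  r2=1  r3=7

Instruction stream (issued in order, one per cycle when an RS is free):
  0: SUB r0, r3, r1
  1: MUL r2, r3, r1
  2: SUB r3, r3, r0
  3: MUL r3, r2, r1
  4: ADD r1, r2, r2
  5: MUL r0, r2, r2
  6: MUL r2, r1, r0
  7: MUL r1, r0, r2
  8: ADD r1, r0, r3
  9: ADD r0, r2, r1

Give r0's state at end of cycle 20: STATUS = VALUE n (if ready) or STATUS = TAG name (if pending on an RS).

STATUS = VALUE 742

  c1: issue SUB r0<-Add1  regs: r0:Add1,r1:1,r2:1,r3:7
  c2: issue MUL r2<-Mul1  regs: r0:Add1,r1:1,r2:Mul1,r3:7
  c3: CDB Add1=6; issue SUB r3<-Add1  regs: r0:6,r1:1,r2:Mul1,r3:Add1
  c4: issue MUL r3<-Mul2  regs: r0:6,r1:1,r2:Mul1,r3:Mul2
  c5: CDB Add1=1; issue ADD r1<-Add1  regs: r0:6,r1:Add1,r2:Mul1,r3:Mul2
  c6: stall  regs: r0:6,r1:Add1,r2:Mul1,r3:Mul2
  c7: CDB Mul1=7; issue MUL r0<-Mul1  regs: r0:Mul1,r1:Add1,r2:7,r3:Mul2
  c8: stall  regs: r0:Mul1,r1:Add1,r2:7,r3:Mul2
  c9: CDB Add1=14; stall  regs: r0:Mul1,r1:14,r2:7,r3:Mul2
  c10: stall  regs: r0:Mul1,r1:14,r2:7,r3:Mul2
  c11: stall  regs: r0:Mul1,r1:14,r2:7,r3:Mul2
  c12: CDB Mul1=49; issue MUL r2<-Mul1  regs: r0:49,r1:14,r2:Mul1,r3:Mul2
  c13: CDB Mul2=7; issue MUL r1<-Mul2  regs: r0:49,r1:Mul2,r2:Mul1,r3:7
  c14: issue ADD r1<-Add1  regs: r0:49,r1:Add1,r2:Mul1,r3:7
  c15: issue ADD r0<-Add2  regs: r0:Add2,r1:Add1,r2:Mul1,r3:7
  c16: CDB Add1=56  regs: r0:Add2,r1:56,r2:Mul1,r3:7
  c17: CDB Mul1=686  regs: r0:Add2,r1:56,r2:686,r3:7
  c18: -  regs: r0:Add2,r1:56,r2:686,r3:7
  c19: CDB Add2=742  regs: r0:742,r1:56,r2:686,r3:7
  c20: -  regs: r0:742,r1:56,r2:686,r3:7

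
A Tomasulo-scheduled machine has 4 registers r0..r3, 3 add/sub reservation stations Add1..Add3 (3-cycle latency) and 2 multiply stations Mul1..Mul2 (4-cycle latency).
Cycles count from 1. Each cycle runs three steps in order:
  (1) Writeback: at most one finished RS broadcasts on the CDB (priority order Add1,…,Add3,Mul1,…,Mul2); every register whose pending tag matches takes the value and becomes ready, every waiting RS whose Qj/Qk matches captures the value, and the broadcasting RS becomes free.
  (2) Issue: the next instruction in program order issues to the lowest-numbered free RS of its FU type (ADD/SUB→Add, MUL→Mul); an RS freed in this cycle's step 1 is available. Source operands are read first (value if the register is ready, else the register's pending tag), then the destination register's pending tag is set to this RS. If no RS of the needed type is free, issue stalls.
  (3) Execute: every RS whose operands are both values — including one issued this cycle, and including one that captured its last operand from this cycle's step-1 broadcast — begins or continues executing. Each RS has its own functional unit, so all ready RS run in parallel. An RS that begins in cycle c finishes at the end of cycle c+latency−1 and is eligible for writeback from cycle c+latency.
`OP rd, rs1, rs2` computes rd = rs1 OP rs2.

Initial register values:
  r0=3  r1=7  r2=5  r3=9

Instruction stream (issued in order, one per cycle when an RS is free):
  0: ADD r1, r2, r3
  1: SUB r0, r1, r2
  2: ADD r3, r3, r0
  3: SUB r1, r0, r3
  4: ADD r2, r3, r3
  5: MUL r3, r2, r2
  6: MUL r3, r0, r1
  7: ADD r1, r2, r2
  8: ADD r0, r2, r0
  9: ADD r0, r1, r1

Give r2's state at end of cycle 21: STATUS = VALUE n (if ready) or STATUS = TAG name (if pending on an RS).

cycle 1: issue ADD r1<-Add1 // r0:3,r1:Add1,r2:5,r3:9
cycle 2: issue SUB r0<-Add2 // r0:Add2,r1:Add1,r2:5,r3:9
cycle 3: issue ADD r3<-Add3 // r0:Add2,r1:Add1,r2:5,r3:Add3
cycle 4: CDB Add1=14; issue SUB r1<-Add1 // r0:Add2,r1:Add1,r2:5,r3:Add3
cycle 5: stall // r0:Add2,r1:Add1,r2:5,r3:Add3
cycle 6: stall // r0:Add2,r1:Add1,r2:5,r3:Add3
cycle 7: CDB Add2=9; issue ADD r2<-Add2 // r0:9,r1:Add1,r2:Add2,r3:Add3
cycle 8: issue MUL r3<-Mul1 // r0:9,r1:Add1,r2:Add2,r3:Mul1
cycle 9: issue MUL r3<-Mul2 // r0:9,r1:Add1,r2:Add2,r3:Mul2
cycle 10: CDB Add3=18; issue ADD r1<-Add3 // r0:9,r1:Add3,r2:Add2,r3:Mul2
cycle 11: stall // r0:9,r1:Add3,r2:Add2,r3:Mul2
cycle 12: stall // r0:9,r1:Add3,r2:Add2,r3:Mul2
cycle 13: CDB Add1=-9; issue ADD r0<-Add1 // r0:Add1,r1:Add3,r2:Add2,r3:Mul2
cycle 14: CDB Add2=36; issue ADD r0<-Add2 // r0:Add2,r1:Add3,r2:36,r3:Mul2
cycle 15: - // r0:Add2,r1:Add3,r2:36,r3:Mul2
cycle 16: - // r0:Add2,r1:Add3,r2:36,r3:Mul2
cycle 17: CDB Add1=45 // r0:Add2,r1:Add3,r2:36,r3:Mul2
cycle 18: CDB Add3=72 // r0:Add2,r1:72,r2:36,r3:Mul2
cycle 19: CDB Mul1=1296 // r0:Add2,r1:72,r2:36,r3:Mul2
cycle 20: CDB Mul2=-81 // r0:Add2,r1:72,r2:36,r3:-81
cycle 21: CDB Add2=144 // r0:144,r1:72,r2:36,r3:-81

STATUS = VALUE 36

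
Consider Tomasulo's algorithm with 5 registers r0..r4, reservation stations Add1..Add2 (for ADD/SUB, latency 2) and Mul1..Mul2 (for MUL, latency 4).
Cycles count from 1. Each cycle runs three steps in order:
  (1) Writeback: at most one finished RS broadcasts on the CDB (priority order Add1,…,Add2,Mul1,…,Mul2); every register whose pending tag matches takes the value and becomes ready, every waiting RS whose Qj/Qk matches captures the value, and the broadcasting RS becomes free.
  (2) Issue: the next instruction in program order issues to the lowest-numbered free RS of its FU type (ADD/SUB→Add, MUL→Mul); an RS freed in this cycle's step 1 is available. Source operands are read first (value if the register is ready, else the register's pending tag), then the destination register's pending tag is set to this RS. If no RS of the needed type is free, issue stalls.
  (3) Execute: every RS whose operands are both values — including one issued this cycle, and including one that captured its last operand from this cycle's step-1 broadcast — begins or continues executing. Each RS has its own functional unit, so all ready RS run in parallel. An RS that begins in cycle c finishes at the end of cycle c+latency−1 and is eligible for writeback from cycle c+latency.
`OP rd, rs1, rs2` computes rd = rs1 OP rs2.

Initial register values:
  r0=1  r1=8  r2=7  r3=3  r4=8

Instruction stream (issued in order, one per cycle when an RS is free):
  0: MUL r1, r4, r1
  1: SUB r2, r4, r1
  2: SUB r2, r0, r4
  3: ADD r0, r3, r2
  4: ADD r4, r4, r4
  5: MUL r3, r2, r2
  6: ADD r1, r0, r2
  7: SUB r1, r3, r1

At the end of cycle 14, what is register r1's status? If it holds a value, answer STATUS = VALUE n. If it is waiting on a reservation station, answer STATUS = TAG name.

STATUS = VALUE 60

  c1: issue MUL r1<-Mul1  regs: r0:1,r1:Mul1,r2:7,r3:3,r4:8
  c2: issue SUB r2<-Add1  regs: r0:1,r1:Mul1,r2:Add1,r3:3,r4:8
  c3: issue SUB r2<-Add2  regs: r0:1,r1:Mul1,r2:Add2,r3:3,r4:8
  c4: stall  regs: r0:1,r1:Mul1,r2:Add2,r3:3,r4:8
  c5: CDB Add2=-7; issue ADD r0<-Add2  regs: r0:Add2,r1:Mul1,r2:-7,r3:3,r4:8
  c6: CDB Mul1=64; stall  regs: r0:Add2,r1:64,r2:-7,r3:3,r4:8
  c7: CDB Add2=-4; issue ADD r4<-Add2  regs: r0:-4,r1:64,r2:-7,r3:3,r4:Add2
  c8: CDB Add1=-56; issue MUL r3<-Mul1  regs: r0:-4,r1:64,r2:-7,r3:Mul1,r4:Add2
  c9: CDB Add2=16; issue ADD r1<-Add1  regs: r0:-4,r1:Add1,r2:-7,r3:Mul1,r4:16
  c10: issue SUB r1<-Add2  regs: r0:-4,r1:Add2,r2:-7,r3:Mul1,r4:16
  c11: CDB Add1=-11  regs: r0:-4,r1:Add2,r2:-7,r3:Mul1,r4:16
  c12: CDB Mul1=49  regs: r0:-4,r1:Add2,r2:-7,r3:49,r4:16
  c13: -  regs: r0:-4,r1:Add2,r2:-7,r3:49,r4:16
  c14: CDB Add2=60  regs: r0:-4,r1:60,r2:-7,r3:49,r4:16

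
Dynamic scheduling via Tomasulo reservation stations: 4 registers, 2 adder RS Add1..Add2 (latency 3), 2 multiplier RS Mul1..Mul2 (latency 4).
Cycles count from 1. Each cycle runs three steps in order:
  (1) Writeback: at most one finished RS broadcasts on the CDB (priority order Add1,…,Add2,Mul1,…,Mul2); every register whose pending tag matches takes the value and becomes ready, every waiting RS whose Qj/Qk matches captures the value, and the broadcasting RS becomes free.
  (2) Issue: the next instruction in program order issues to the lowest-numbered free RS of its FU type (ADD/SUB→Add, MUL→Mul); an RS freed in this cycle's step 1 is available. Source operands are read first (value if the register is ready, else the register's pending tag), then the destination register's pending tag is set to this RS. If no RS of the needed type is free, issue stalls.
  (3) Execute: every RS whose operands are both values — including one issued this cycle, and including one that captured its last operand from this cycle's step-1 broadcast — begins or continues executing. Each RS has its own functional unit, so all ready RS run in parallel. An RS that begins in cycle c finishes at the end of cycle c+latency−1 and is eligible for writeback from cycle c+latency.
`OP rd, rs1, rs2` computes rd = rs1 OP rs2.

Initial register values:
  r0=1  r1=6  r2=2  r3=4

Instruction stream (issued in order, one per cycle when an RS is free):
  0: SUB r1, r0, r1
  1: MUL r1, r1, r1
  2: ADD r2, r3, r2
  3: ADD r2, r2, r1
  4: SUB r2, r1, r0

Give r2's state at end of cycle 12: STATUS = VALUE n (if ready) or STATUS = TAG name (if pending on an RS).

  c1: issue SUB r1<-Add1  regs: r0:1,r1:Add1,r2:2,r3:4
  c2: issue MUL r1<-Mul1  regs: r0:1,r1:Mul1,r2:2,r3:4
  c3: issue ADD r2<-Add2  regs: r0:1,r1:Mul1,r2:Add2,r3:4
  c4: CDB Add1=-5; issue ADD r2<-Add1  regs: r0:1,r1:Mul1,r2:Add1,r3:4
  c5: stall  regs: r0:1,r1:Mul1,r2:Add1,r3:4
  c6: CDB Add2=6; issue SUB r2<-Add2  regs: r0:1,r1:Mul1,r2:Add2,r3:4
  c7: -  regs: r0:1,r1:Mul1,r2:Add2,r3:4
  c8: CDB Mul1=25  regs: r0:1,r1:25,r2:Add2,r3:4
  c9: -  regs: r0:1,r1:25,r2:Add2,r3:4
  c10: -  regs: r0:1,r1:25,r2:Add2,r3:4
  c11: CDB Add1=31  regs: r0:1,r1:25,r2:Add2,r3:4
  c12: CDB Add2=24  regs: r0:1,r1:25,r2:24,r3:4

STATUS = VALUE 24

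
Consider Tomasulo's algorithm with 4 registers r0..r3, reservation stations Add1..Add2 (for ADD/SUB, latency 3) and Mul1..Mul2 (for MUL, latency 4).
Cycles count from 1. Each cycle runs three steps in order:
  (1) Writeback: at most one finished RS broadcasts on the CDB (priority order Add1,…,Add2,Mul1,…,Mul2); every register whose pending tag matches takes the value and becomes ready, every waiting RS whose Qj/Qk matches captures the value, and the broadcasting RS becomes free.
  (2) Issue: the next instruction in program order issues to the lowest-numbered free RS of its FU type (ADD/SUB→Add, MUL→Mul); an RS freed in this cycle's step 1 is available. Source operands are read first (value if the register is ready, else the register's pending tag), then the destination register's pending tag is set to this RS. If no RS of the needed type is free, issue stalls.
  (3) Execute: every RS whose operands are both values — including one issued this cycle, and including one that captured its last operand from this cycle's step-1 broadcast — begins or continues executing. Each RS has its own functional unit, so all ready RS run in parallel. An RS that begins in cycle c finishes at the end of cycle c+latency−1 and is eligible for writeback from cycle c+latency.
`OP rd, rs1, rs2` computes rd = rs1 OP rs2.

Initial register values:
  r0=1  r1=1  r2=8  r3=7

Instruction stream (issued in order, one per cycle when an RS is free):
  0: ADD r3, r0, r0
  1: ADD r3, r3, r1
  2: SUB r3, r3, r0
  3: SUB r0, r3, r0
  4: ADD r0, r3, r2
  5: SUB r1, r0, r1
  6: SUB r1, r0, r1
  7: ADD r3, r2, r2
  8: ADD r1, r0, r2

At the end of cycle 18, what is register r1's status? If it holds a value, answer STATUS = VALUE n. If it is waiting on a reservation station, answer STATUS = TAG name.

cycle 1: issue ADD r3<-Add1 // r0:1,r1:1,r2:8,r3:Add1
cycle 2: issue ADD r3<-Add2 // r0:1,r1:1,r2:8,r3:Add2
cycle 3: stall // r0:1,r1:1,r2:8,r3:Add2
cycle 4: CDB Add1=2; issue SUB r3<-Add1 // r0:1,r1:1,r2:8,r3:Add1
cycle 5: stall // r0:1,r1:1,r2:8,r3:Add1
cycle 6: stall // r0:1,r1:1,r2:8,r3:Add1
cycle 7: CDB Add2=3; issue SUB r0<-Add2 // r0:Add2,r1:1,r2:8,r3:Add1
cycle 8: stall // r0:Add2,r1:1,r2:8,r3:Add1
cycle 9: stall // r0:Add2,r1:1,r2:8,r3:Add1
cycle 10: CDB Add1=2; issue ADD r0<-Add1 // r0:Add1,r1:1,r2:8,r3:2
cycle 11: stall // r0:Add1,r1:1,r2:8,r3:2
cycle 12: stall // r0:Add1,r1:1,r2:8,r3:2
cycle 13: CDB Add1=10; issue SUB r1<-Add1 // r0:10,r1:Add1,r2:8,r3:2
cycle 14: CDB Add2=1; issue SUB r1<-Add2 // r0:10,r1:Add2,r2:8,r3:2
cycle 15: stall // r0:10,r1:Add2,r2:8,r3:2
cycle 16: CDB Add1=9; issue ADD r3<-Add1 // r0:10,r1:Add2,r2:8,r3:Add1
cycle 17: stall // r0:10,r1:Add2,r2:8,r3:Add1
cycle 18: stall // r0:10,r1:Add2,r2:8,r3:Add1

STATUS = TAG Add2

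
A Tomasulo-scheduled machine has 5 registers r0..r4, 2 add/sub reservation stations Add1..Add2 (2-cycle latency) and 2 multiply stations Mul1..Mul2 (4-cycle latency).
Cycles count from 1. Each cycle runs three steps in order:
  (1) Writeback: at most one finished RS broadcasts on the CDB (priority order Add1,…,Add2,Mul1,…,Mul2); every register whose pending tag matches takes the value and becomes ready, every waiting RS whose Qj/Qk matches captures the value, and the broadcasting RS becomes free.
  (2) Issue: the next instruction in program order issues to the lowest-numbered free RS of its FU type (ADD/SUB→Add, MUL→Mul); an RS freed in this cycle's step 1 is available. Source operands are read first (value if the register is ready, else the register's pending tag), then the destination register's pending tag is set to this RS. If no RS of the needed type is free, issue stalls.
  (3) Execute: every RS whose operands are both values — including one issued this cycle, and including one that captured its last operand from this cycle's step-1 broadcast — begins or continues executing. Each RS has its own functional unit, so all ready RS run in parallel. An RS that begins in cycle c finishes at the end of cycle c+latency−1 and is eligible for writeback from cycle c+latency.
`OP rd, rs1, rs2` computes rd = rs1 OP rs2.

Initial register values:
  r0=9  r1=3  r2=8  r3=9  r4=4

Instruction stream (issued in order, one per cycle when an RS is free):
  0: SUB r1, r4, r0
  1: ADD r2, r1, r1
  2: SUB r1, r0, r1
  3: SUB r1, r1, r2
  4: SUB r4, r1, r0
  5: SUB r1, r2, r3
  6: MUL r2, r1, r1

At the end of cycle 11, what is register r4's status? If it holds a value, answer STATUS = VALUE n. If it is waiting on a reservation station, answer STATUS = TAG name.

STATUS = VALUE 15

cycle 1: issue SUB r1<-Add1 // r0:9,r1:Add1,r2:8,r3:9,r4:4
cycle 2: issue ADD r2<-Add2 // r0:9,r1:Add1,r2:Add2,r3:9,r4:4
cycle 3: CDB Add1=-5; issue SUB r1<-Add1 // r0:9,r1:Add1,r2:Add2,r3:9,r4:4
cycle 4: stall // r0:9,r1:Add1,r2:Add2,r3:9,r4:4
cycle 5: CDB Add1=14; issue SUB r1<-Add1 // r0:9,r1:Add1,r2:Add2,r3:9,r4:4
cycle 6: CDB Add2=-10; issue SUB r4<-Add2 // r0:9,r1:Add1,r2:-10,r3:9,r4:Add2
cycle 7: stall // r0:9,r1:Add1,r2:-10,r3:9,r4:Add2
cycle 8: CDB Add1=24; issue SUB r1<-Add1 // r0:9,r1:Add1,r2:-10,r3:9,r4:Add2
cycle 9: issue MUL r2<-Mul1 // r0:9,r1:Add1,r2:Mul1,r3:9,r4:Add2
cycle 10: CDB Add1=-19 // r0:9,r1:-19,r2:Mul1,r3:9,r4:Add2
cycle 11: CDB Add2=15 // r0:9,r1:-19,r2:Mul1,r3:9,r4:15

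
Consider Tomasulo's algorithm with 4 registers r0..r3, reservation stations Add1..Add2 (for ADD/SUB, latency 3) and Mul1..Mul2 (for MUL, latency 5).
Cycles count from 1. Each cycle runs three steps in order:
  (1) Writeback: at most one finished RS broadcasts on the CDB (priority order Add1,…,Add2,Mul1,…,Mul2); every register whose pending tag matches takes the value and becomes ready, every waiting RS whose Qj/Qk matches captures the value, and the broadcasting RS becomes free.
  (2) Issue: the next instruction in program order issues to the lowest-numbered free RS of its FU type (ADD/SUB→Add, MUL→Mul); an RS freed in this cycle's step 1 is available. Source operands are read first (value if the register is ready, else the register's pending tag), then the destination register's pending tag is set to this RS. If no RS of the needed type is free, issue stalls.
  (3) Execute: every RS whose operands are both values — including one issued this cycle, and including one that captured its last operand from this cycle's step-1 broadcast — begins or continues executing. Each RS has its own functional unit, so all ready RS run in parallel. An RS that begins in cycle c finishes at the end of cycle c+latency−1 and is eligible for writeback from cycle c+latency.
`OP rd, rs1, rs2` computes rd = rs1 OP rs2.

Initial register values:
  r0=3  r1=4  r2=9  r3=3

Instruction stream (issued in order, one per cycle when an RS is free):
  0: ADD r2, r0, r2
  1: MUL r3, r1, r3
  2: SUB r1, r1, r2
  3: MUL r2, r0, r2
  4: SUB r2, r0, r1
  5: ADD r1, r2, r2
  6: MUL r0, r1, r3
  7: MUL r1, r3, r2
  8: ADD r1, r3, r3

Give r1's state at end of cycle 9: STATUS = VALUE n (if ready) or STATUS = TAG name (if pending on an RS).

cycle 1: issue ADD r2<-Add1 // r0:3,r1:4,r2:Add1,r3:3
cycle 2: issue MUL r3<-Mul1 // r0:3,r1:4,r2:Add1,r3:Mul1
cycle 3: issue SUB r1<-Add2 // r0:3,r1:Add2,r2:Add1,r3:Mul1
cycle 4: CDB Add1=12; issue MUL r2<-Mul2 // r0:3,r1:Add2,r2:Mul2,r3:Mul1
cycle 5: issue SUB r2<-Add1 // r0:3,r1:Add2,r2:Add1,r3:Mul1
cycle 6: stall // r0:3,r1:Add2,r2:Add1,r3:Mul1
cycle 7: CDB Add2=-8; issue ADD r1<-Add2 // r0:3,r1:Add2,r2:Add1,r3:Mul1
cycle 8: CDB Mul1=12; issue MUL r0<-Mul1 // r0:Mul1,r1:Add2,r2:Add1,r3:12
cycle 9: CDB Mul2=36; issue MUL r1<-Mul2 // r0:Mul1,r1:Mul2,r2:Add1,r3:12

STATUS = TAG Mul2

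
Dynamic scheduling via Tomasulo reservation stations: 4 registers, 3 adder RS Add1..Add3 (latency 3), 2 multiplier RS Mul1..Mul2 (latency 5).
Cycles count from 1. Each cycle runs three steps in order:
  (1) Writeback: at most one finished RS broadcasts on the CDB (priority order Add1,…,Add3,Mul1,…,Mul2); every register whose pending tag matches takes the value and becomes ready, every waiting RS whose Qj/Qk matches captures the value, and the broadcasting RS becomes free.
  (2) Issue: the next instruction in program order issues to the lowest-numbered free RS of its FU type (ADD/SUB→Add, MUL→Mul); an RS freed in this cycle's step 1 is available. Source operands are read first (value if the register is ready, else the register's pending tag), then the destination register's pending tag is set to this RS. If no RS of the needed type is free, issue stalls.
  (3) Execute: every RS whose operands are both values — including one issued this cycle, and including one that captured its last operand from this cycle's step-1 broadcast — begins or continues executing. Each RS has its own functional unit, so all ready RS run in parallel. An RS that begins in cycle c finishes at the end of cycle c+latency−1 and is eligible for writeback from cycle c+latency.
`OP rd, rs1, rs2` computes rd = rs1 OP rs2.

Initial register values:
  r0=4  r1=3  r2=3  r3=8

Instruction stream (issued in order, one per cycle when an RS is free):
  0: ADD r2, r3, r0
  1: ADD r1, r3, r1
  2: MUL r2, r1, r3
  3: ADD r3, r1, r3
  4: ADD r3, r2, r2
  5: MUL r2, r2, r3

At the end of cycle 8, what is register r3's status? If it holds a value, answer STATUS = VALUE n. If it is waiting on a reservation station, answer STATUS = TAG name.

STATUS = TAG Add2

cycle 1: issue ADD r2<-Add1 // r0:4,r1:3,r2:Add1,r3:8
cycle 2: issue ADD r1<-Add2 // r0:4,r1:Add2,r2:Add1,r3:8
cycle 3: issue MUL r2<-Mul1 // r0:4,r1:Add2,r2:Mul1,r3:8
cycle 4: CDB Add1=12; issue ADD r3<-Add1 // r0:4,r1:Add2,r2:Mul1,r3:Add1
cycle 5: CDB Add2=11; issue ADD r3<-Add2 // r0:4,r1:11,r2:Mul1,r3:Add2
cycle 6: issue MUL r2<-Mul2 // r0:4,r1:11,r2:Mul2,r3:Add2
cycle 7: - // r0:4,r1:11,r2:Mul2,r3:Add2
cycle 8: CDB Add1=19 // r0:4,r1:11,r2:Mul2,r3:Add2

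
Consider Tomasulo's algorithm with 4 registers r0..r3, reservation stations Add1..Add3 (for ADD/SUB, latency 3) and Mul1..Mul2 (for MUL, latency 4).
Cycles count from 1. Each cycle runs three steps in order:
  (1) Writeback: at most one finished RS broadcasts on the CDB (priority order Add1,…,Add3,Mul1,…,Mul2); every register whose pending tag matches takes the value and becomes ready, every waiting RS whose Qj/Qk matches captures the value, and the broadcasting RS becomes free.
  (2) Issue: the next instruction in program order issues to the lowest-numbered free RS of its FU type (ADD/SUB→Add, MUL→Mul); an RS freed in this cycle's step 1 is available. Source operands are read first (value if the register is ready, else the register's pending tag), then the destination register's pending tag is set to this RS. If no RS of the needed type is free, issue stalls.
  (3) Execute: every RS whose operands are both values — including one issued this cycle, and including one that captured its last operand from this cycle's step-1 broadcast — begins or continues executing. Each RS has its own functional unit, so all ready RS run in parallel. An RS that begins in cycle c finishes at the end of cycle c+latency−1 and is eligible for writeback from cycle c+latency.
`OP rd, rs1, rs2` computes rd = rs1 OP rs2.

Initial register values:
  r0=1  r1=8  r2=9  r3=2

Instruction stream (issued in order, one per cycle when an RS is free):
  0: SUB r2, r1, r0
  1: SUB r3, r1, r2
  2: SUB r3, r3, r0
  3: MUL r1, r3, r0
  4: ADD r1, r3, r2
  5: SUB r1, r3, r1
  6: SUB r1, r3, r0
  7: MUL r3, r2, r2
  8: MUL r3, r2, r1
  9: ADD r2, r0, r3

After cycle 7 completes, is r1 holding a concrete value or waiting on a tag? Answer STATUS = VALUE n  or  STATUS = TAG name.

  c1: issue SUB r2<-Add1  regs: r0:1,r1:8,r2:Add1,r3:2
  c2: issue SUB r3<-Add2  regs: r0:1,r1:8,r2:Add1,r3:Add2
  c3: issue SUB r3<-Add3  regs: r0:1,r1:8,r2:Add1,r3:Add3
  c4: CDB Add1=7; issue MUL r1<-Mul1  regs: r0:1,r1:Mul1,r2:7,r3:Add3
  c5: issue ADD r1<-Add1  regs: r0:1,r1:Add1,r2:7,r3:Add3
  c6: stall  regs: r0:1,r1:Add1,r2:7,r3:Add3
  c7: CDB Add2=1; issue SUB r1<-Add2  regs: r0:1,r1:Add2,r2:7,r3:Add3

STATUS = TAG Add2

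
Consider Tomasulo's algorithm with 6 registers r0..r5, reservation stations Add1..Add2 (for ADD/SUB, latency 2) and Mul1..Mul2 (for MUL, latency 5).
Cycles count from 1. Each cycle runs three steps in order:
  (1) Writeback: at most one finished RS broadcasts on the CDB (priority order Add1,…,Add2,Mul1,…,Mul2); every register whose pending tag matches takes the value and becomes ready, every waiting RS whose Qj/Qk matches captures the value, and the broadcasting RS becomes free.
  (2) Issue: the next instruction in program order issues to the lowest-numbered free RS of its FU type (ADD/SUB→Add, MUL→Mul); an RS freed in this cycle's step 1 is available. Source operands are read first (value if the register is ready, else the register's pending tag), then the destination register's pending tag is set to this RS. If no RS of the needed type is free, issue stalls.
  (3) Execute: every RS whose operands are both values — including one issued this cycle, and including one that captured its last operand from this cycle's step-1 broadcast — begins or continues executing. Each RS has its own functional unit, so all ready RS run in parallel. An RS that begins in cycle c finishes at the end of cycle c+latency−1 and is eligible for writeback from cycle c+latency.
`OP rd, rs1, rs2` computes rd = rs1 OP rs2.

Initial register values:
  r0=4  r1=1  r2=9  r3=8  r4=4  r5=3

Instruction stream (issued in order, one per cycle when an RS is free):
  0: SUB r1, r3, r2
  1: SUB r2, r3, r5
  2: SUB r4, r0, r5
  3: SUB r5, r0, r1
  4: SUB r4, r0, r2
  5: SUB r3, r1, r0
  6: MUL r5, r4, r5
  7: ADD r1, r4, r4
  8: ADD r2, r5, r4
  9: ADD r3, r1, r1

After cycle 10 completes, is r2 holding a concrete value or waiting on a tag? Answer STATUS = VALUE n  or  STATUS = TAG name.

STATUS = TAG Add2

c1: issue SUB r1<-Add1 | r0:4,r1:Add1,r2:9,r3:8,r4:4,r5:3
c2: issue SUB r2<-Add2 | r0:4,r1:Add1,r2:Add2,r3:8,r4:4,r5:3
c3: CDB Add1=-1; issue SUB r4<-Add1 | r0:4,r1:-1,r2:Add2,r3:8,r4:Add1,r5:3
c4: CDB Add2=5; issue SUB r5<-Add2 | r0:4,r1:-1,r2:5,r3:8,r4:Add1,r5:Add2
c5: CDB Add1=1; issue SUB r4<-Add1 | r0:4,r1:-1,r2:5,r3:8,r4:Add1,r5:Add2
c6: CDB Add2=5; issue SUB r3<-Add2 | r0:4,r1:-1,r2:5,r3:Add2,r4:Add1,r5:5
c7: CDB Add1=-1; issue MUL r5<-Mul1 | r0:4,r1:-1,r2:5,r3:Add2,r4:-1,r5:Mul1
c8: CDB Add2=-5; issue ADD r1<-Add1 | r0:4,r1:Add1,r2:5,r3:-5,r4:-1,r5:Mul1
c9: issue ADD r2<-Add2 | r0:4,r1:Add1,r2:Add2,r3:-5,r4:-1,r5:Mul1
c10: CDB Add1=-2; issue ADD r3<-Add1 | r0:4,r1:-2,r2:Add2,r3:Add1,r4:-1,r5:Mul1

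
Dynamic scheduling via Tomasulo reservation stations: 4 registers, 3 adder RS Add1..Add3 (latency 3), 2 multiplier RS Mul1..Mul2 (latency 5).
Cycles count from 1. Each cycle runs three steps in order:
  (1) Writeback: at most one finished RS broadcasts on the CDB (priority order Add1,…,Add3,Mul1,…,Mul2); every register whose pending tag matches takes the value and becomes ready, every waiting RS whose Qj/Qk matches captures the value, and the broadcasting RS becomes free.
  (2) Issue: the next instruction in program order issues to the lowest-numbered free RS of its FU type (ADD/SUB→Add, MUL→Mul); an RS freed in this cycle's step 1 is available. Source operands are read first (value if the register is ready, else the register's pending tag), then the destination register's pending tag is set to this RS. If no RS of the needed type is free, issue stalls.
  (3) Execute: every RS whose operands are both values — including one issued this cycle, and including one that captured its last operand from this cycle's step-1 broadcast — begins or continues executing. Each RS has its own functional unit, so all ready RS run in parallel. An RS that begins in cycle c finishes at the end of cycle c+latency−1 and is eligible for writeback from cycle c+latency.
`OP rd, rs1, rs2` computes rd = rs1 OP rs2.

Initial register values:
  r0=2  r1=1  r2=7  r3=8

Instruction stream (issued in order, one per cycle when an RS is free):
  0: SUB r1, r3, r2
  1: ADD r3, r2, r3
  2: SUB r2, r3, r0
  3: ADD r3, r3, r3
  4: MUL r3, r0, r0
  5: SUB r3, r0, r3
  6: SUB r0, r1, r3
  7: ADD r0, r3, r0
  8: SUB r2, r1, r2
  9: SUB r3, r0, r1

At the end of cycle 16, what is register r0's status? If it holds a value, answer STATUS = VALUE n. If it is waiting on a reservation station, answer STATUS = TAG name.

STATUS = TAG Add3

cycle 1: issue SUB r1<-Add1 // r0:2,r1:Add1,r2:7,r3:8
cycle 2: issue ADD r3<-Add2 // r0:2,r1:Add1,r2:7,r3:Add2
cycle 3: issue SUB r2<-Add3 // r0:2,r1:Add1,r2:Add3,r3:Add2
cycle 4: CDB Add1=1; issue ADD r3<-Add1 // r0:2,r1:1,r2:Add3,r3:Add1
cycle 5: CDB Add2=15; issue MUL r3<-Mul1 // r0:2,r1:1,r2:Add3,r3:Mul1
cycle 6: issue SUB r3<-Add2 // r0:2,r1:1,r2:Add3,r3:Add2
cycle 7: stall // r0:2,r1:1,r2:Add3,r3:Add2
cycle 8: CDB Add1=30; issue SUB r0<-Add1 // r0:Add1,r1:1,r2:Add3,r3:Add2
cycle 9: CDB Add3=13; issue ADD r0<-Add3 // r0:Add3,r1:1,r2:13,r3:Add2
cycle 10: CDB Mul1=4; stall // r0:Add3,r1:1,r2:13,r3:Add2
cycle 11: stall // r0:Add3,r1:1,r2:13,r3:Add2
cycle 12: stall // r0:Add3,r1:1,r2:13,r3:Add2
cycle 13: CDB Add2=-2; issue SUB r2<-Add2 // r0:Add3,r1:1,r2:Add2,r3:-2
cycle 14: stall // r0:Add3,r1:1,r2:Add2,r3:-2
cycle 15: stall // r0:Add3,r1:1,r2:Add2,r3:-2
cycle 16: CDB Add1=3; issue SUB r3<-Add1 // r0:Add3,r1:1,r2:Add2,r3:Add1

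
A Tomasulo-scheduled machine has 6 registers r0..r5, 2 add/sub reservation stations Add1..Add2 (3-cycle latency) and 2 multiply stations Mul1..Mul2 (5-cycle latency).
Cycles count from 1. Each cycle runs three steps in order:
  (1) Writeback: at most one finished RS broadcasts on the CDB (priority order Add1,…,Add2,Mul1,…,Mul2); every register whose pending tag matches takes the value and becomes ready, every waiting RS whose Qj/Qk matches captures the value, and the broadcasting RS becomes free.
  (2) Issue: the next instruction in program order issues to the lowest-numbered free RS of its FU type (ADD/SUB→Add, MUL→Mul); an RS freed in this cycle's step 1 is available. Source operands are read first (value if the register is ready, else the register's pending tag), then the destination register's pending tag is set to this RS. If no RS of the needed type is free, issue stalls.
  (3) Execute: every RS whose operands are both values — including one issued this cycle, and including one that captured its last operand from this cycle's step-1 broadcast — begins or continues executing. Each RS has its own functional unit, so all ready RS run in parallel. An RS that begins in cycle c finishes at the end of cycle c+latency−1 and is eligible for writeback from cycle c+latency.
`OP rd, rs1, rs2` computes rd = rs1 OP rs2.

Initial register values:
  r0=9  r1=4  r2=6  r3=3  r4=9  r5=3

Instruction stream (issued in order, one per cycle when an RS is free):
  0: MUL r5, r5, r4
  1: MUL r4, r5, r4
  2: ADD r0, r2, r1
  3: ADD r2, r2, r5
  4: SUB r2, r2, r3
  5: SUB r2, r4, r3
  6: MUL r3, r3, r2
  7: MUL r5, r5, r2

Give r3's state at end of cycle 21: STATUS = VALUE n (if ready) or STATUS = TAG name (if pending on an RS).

cycle 1: issue MUL r5<-Mul1 // r0:9,r1:4,r2:6,r3:3,r4:9,r5:Mul1
cycle 2: issue MUL r4<-Mul2 // r0:9,r1:4,r2:6,r3:3,r4:Mul2,r5:Mul1
cycle 3: issue ADD r0<-Add1 // r0:Add1,r1:4,r2:6,r3:3,r4:Mul2,r5:Mul1
cycle 4: issue ADD r2<-Add2 // r0:Add1,r1:4,r2:Add2,r3:3,r4:Mul2,r5:Mul1
cycle 5: stall // r0:Add1,r1:4,r2:Add2,r3:3,r4:Mul2,r5:Mul1
cycle 6: CDB Add1=10; issue SUB r2<-Add1 // r0:10,r1:4,r2:Add1,r3:3,r4:Mul2,r5:Mul1
cycle 7: CDB Mul1=27; stall // r0:10,r1:4,r2:Add1,r3:3,r4:Mul2,r5:27
cycle 8: stall // r0:10,r1:4,r2:Add1,r3:3,r4:Mul2,r5:27
cycle 9: stall // r0:10,r1:4,r2:Add1,r3:3,r4:Mul2,r5:27
cycle 10: CDB Add2=33; issue SUB r2<-Add2 // r0:10,r1:4,r2:Add2,r3:3,r4:Mul2,r5:27
cycle 11: issue MUL r3<-Mul1 // r0:10,r1:4,r2:Add2,r3:Mul1,r4:Mul2,r5:27
cycle 12: CDB Mul2=243; issue MUL r5<-Mul2 // r0:10,r1:4,r2:Add2,r3:Mul1,r4:243,r5:Mul2
cycle 13: CDB Add1=30 // r0:10,r1:4,r2:Add2,r3:Mul1,r4:243,r5:Mul2
cycle 14: - // r0:10,r1:4,r2:Add2,r3:Mul1,r4:243,r5:Mul2
cycle 15: CDB Add2=240 // r0:10,r1:4,r2:240,r3:Mul1,r4:243,r5:Mul2
cycle 16: - // r0:10,r1:4,r2:240,r3:Mul1,r4:243,r5:Mul2
cycle 17: - // r0:10,r1:4,r2:240,r3:Mul1,r4:243,r5:Mul2
cycle 18: - // r0:10,r1:4,r2:240,r3:Mul1,r4:243,r5:Mul2
cycle 19: - // r0:10,r1:4,r2:240,r3:Mul1,r4:243,r5:Mul2
cycle 20: CDB Mul1=720 // r0:10,r1:4,r2:240,r3:720,r4:243,r5:Mul2
cycle 21: CDB Mul2=6480 // r0:10,r1:4,r2:240,r3:720,r4:243,r5:6480

STATUS = VALUE 720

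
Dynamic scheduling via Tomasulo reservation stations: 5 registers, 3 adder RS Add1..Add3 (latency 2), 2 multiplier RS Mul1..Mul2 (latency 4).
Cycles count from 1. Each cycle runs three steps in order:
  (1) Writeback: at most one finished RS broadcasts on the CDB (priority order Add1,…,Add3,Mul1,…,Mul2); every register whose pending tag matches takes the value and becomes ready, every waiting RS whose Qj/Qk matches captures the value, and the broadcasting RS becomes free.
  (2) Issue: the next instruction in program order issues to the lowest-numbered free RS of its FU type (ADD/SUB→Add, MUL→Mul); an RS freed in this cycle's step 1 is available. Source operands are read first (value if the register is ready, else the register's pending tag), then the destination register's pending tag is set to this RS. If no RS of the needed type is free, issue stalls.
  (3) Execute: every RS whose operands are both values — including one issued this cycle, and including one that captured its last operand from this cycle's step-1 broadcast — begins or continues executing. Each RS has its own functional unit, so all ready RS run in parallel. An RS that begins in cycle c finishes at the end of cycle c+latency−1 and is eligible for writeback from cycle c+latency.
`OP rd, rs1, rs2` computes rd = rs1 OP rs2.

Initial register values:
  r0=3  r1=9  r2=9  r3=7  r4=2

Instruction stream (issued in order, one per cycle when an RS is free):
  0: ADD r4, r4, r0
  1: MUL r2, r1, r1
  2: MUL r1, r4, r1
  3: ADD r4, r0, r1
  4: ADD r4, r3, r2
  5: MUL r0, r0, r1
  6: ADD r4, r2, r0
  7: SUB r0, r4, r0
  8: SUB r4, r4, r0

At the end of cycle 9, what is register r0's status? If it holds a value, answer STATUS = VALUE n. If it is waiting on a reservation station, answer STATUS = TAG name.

c1: issue ADD r4<-Add1 | r0:3,r1:9,r2:9,r3:7,r4:Add1
c2: issue MUL r2<-Mul1 | r0:3,r1:9,r2:Mul1,r3:7,r4:Add1
c3: CDB Add1=5; issue MUL r1<-Mul2 | r0:3,r1:Mul2,r2:Mul1,r3:7,r4:5
c4: issue ADD r4<-Add1 | r0:3,r1:Mul2,r2:Mul1,r3:7,r4:Add1
c5: issue ADD r4<-Add2 | r0:3,r1:Mul2,r2:Mul1,r3:7,r4:Add2
c6: CDB Mul1=81; issue MUL r0<-Mul1 | r0:Mul1,r1:Mul2,r2:81,r3:7,r4:Add2
c7: CDB Mul2=45; issue ADD r4<-Add3 | r0:Mul1,r1:45,r2:81,r3:7,r4:Add3
c8: CDB Add2=88; issue SUB r0<-Add2 | r0:Add2,r1:45,r2:81,r3:7,r4:Add3
c9: CDB Add1=48; issue SUB r4<-Add1 | r0:Add2,r1:45,r2:81,r3:7,r4:Add1

STATUS = TAG Add2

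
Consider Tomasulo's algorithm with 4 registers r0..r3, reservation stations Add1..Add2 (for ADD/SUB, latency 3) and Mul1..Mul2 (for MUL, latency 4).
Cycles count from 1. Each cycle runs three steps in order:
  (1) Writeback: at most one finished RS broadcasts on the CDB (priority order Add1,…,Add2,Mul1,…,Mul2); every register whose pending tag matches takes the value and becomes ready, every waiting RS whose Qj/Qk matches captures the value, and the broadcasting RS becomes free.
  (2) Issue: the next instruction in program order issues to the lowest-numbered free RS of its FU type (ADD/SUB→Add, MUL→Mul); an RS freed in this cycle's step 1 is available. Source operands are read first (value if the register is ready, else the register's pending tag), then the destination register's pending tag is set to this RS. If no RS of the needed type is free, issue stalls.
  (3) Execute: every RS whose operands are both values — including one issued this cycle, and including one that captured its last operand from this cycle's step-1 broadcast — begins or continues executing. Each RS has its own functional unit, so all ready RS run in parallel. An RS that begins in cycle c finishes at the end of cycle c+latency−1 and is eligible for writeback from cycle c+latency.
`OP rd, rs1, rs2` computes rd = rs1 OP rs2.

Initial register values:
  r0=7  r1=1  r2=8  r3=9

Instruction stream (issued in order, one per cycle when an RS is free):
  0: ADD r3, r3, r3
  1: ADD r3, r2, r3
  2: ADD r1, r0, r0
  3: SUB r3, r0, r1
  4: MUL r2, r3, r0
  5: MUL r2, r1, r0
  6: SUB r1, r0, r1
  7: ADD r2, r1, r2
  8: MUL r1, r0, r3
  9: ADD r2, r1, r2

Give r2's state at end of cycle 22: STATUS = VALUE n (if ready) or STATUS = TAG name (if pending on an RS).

cycle 1: issue ADD r3<-Add1 // r0:7,r1:1,r2:8,r3:Add1
cycle 2: issue ADD r3<-Add2 // r0:7,r1:1,r2:8,r3:Add2
cycle 3: stall // r0:7,r1:1,r2:8,r3:Add2
cycle 4: CDB Add1=18; issue ADD r1<-Add1 // r0:7,r1:Add1,r2:8,r3:Add2
cycle 5: stall // r0:7,r1:Add1,r2:8,r3:Add2
cycle 6: stall // r0:7,r1:Add1,r2:8,r3:Add2
cycle 7: CDB Add1=14; issue SUB r3<-Add1 // r0:7,r1:14,r2:8,r3:Add1
cycle 8: CDB Add2=26; issue MUL r2<-Mul1 // r0:7,r1:14,r2:Mul1,r3:Add1
cycle 9: issue MUL r2<-Mul2 // r0:7,r1:14,r2:Mul2,r3:Add1
cycle 10: CDB Add1=-7; issue SUB r1<-Add1 // r0:7,r1:Add1,r2:Mul2,r3:-7
cycle 11: issue ADD r2<-Add2 // r0:7,r1:Add1,r2:Add2,r3:-7
cycle 12: stall // r0:7,r1:Add1,r2:Add2,r3:-7
cycle 13: CDB Add1=-7; stall // r0:7,r1:-7,r2:Add2,r3:-7
cycle 14: CDB Mul1=-49; issue MUL r1<-Mul1 // r0:7,r1:Mul1,r2:Add2,r3:-7
cycle 15: CDB Mul2=98; issue ADD r2<-Add1 // r0:7,r1:Mul1,r2:Add1,r3:-7
cycle 16: - // r0:7,r1:Mul1,r2:Add1,r3:-7
cycle 17: - // r0:7,r1:Mul1,r2:Add1,r3:-7
cycle 18: CDB Add2=91 // r0:7,r1:Mul1,r2:Add1,r3:-7
cycle 19: CDB Mul1=-49 // r0:7,r1:-49,r2:Add1,r3:-7
cycle 20: - // r0:7,r1:-49,r2:Add1,r3:-7
cycle 21: - // r0:7,r1:-49,r2:Add1,r3:-7
cycle 22: CDB Add1=42 // r0:7,r1:-49,r2:42,r3:-7

STATUS = VALUE 42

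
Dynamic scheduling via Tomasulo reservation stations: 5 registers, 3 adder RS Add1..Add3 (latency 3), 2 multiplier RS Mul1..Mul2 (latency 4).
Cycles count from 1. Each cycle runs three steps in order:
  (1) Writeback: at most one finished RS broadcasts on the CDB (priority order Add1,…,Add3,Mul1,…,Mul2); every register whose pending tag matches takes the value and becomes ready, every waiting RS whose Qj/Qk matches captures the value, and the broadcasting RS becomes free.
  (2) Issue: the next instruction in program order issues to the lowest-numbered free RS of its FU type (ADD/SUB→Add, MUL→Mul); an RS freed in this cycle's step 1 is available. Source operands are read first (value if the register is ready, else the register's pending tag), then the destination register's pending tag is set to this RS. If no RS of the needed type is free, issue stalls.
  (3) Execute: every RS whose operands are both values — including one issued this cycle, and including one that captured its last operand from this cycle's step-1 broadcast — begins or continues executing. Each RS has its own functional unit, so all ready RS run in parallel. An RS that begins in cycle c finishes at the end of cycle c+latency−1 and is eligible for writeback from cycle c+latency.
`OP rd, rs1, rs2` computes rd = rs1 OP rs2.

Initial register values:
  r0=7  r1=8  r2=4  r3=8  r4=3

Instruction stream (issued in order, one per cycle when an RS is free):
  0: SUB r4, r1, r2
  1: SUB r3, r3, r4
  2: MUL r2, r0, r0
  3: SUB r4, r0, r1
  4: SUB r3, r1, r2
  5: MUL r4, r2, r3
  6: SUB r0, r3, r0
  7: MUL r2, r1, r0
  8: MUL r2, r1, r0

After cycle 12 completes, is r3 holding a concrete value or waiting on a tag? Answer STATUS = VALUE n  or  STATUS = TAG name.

STATUS = VALUE -41

c1: issue SUB r4<-Add1 | r0:7,r1:8,r2:4,r3:8,r4:Add1
c2: issue SUB r3<-Add2 | r0:7,r1:8,r2:4,r3:Add2,r4:Add1
c3: issue MUL r2<-Mul1 | r0:7,r1:8,r2:Mul1,r3:Add2,r4:Add1
c4: CDB Add1=4; issue SUB r4<-Add1 | r0:7,r1:8,r2:Mul1,r3:Add2,r4:Add1
c5: issue SUB r3<-Add3 | r0:7,r1:8,r2:Mul1,r3:Add3,r4:Add1
c6: issue MUL r4<-Mul2 | r0:7,r1:8,r2:Mul1,r3:Add3,r4:Mul2
c7: CDB Add1=-1; issue SUB r0<-Add1 | r0:Add1,r1:8,r2:Mul1,r3:Add3,r4:Mul2
c8: CDB Add2=4; stall | r0:Add1,r1:8,r2:Mul1,r3:Add3,r4:Mul2
c9: CDB Mul1=49; issue MUL r2<-Mul1 | r0:Add1,r1:8,r2:Mul1,r3:Add3,r4:Mul2
c10: stall | r0:Add1,r1:8,r2:Mul1,r3:Add3,r4:Mul2
c11: stall | r0:Add1,r1:8,r2:Mul1,r3:Add3,r4:Mul2
c12: CDB Add3=-41; stall | r0:Add1,r1:8,r2:Mul1,r3:-41,r4:Mul2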